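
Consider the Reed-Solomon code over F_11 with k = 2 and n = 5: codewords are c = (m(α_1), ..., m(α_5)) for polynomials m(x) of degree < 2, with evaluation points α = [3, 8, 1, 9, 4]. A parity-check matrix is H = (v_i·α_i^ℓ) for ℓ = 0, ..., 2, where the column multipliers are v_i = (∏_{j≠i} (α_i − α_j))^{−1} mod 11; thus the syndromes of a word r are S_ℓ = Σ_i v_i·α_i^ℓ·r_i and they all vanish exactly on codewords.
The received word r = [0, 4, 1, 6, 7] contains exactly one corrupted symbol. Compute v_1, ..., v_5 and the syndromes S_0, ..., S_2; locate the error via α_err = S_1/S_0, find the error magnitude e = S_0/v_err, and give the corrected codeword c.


S = (1, 3, 9), error at position 1, error magnitude e = 6, c = [5, 4, 1, 6, 7].

Step 1: column multipliers v_i = (∏_{j≠i}(α_i − α_j))^{−1} mod 11.
  i = 1 (α = 3): (3−8)(3−1)(3−9)(3−4) = (−5)·2·(−6)·(−1) = −60 ≡ 6, so v_1 = 6^{−1} = 2 (mod 11).
  i = 2 (α = 8): (8−3)(8−1)(8−9)(8−4) = 5·7·(−1)·4 = −140 ≡ 3, so v_2 = 3^{−1} = 4 (mod 11).
  i = 3 (α = 1): (1−3)(1−8)(1−9)(1−4) = (−2)·(−7)·(−8)·(−3) = 336 ≡ 6, so v_3 = 6^{−1} = 2 (mod 11).
  i = 4 (α = 9): (9−3)(9−8)(9−1)(9−4) = 6·1·8·5 = 240 ≡ 9, so v_4 = 9^{−1} = 5 (mod 11).
  i = 5 (α = 4): (4−3)(4−8)(4−1)(4−9) = 1·(−4)·3·(−5) = 60 ≡ 5, so v_5 = 5^{−1} = 9 (mod 11).
  v = [2, 4, 2, 5, 9].
Step 2: syndromes of r = [0, 4, 1, 6, 7] (all sums mod 11).
  S_0 = Σ v_i r_i = 2·0 + 4·4 + 2·1 + 5·6 + 9·7 = 111 ≡ 1.
  S_1 = Σ v_i α_i r_i = 2·3·0 + 4·8·4 + 2·1·1 + 5·9·6 + 9·4·7 = 652 ≡ 3.
  α_i^2 mod 11 = [9, 9, 1, 4, 5].
  S_2 = Σ v_i α_i^2 r_i = 2·9·0 + 4·9·4 + 2·1·1 + 5·4·6 + 9·5·7 = 581 ≡ 9.
  S = (1, 3, 9) ≠ 0, so r is not a codeword (an error is present).
Step 3: locate the error. For a single error e at position i, S_ℓ = v_i·e·α_i^ℓ, so α_err = S_1/S_0.
  S_0^{−1} = 1^{−1} = 1 (mod 11), so α_err = 3·1 = 3 ≡ 3 = α_1. Error position i = 1.
  Consistency check: S_2/S_1 = 9·4 = 36 ≡ 3 = α_err ✓ (single-error assumption holds).
Step 4: error magnitude e = S_0/v_1 = S_0·∏_{j≠1}(α_1 − α_j) = 1·6 = 6 ≡ 6 (mod 11).
Step 5: correct position 1: c_1 = r_1 − e = 0 − 6 ≡ 5 (mod 11). Hence c = [5, 4, 1, 6, 7].
  Check: interpolating c through the α_i gives m(x) = 10 + 2·x (degree < 2) with m(α_i) = c_i for every i, so c is indeed a codeword.


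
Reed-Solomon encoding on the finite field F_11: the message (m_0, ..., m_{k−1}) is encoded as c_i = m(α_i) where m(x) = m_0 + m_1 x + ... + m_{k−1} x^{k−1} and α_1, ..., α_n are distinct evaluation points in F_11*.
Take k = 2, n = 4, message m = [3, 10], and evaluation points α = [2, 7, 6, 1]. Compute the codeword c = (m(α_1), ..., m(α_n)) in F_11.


c = [1, 7, 8, 2]

Message polynomial: m(x) = 3 + 10·x (mod 11).
For each evaluation point α_i, compute m(α_i) mod 11:
  α_1 = 2: Horner steps 10 → 1, so m(2) = 1.
  α_2 = 7: Horner steps 10 → 7, so m(7) = 7.
  α_3 = 6: Horner steps 10 → 8, so m(6) = 8.
  α_4 = 1: Horner steps 10 → 2, so m(1) = 2.
Codeword c = [1, 7, 8, 2] ∈ F_11^4.


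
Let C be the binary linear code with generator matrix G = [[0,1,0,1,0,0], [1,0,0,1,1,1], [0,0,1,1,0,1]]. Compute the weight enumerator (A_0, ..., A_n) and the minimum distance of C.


Weight distribution: A_0 = 1, A_2 = 1, A_3 = 3, A_4 = 2, A_5 = 1. Minimum distance d = 2.

Enumerate all 2^3 = 8 messages m ∈ F_2^3.
For each, compute codeword c = mG in F_2^6, then tally its weight.
  m = 000 → c = 000000, weight = 0.
  m = 100 → c = 010100, weight = 2.
  m = 010 → c = 100111, weight = 4.
  m = 110 → c = 110011, weight = 4.
  m = 001 → c = 001101, weight = 3.
  m = 101 → c = 011001, weight = 3.
  m = 011 → c = 101010, weight = 3.
  m = 111 → c = 111110, weight = 5.
Tally weights:
  weight 0: 1 codewords.
  weight 2: 1 codewords.
  weight 3: 3 codewords.
  weight 4: 2 codewords.
  weight 5: 1 codewords.
Minimum distance d = smallest w > 0 with A_w > 0 = 2.
Sanity: Σ A_w = 8 = 2^3 = 8 ✓.


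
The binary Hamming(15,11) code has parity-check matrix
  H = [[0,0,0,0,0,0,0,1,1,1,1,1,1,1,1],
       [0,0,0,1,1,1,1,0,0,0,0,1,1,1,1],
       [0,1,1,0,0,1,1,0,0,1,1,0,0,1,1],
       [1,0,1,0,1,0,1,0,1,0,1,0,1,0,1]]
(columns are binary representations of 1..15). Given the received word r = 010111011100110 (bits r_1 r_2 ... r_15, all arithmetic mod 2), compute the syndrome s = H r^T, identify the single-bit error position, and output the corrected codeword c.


s = (1, 1, 0, 1)^T, error position = 13, corrected codeword c = 010111011100010

Compute s = H r^T mod 2 one row at a time:
  s_1 = 1 + 1 + 1 + 0 + 0 + 1 + 1 + 0 = 5 ≡ 1 (mod 2).
  s_2 = 1 + 1 + 1 + 0 + 0 + 1 + 1 + 0 = 5 ≡ 1 (mod 2).
  s_3 = 1 + 0 + 1 + 0 + 1 + 0 + 1 + 0 = 4 ≡ 0 (mod 2).
  s_4 = 0 + 0 + 1 + 0 + 1 + 0 + 1 + 0 = 3 ≡ 1 (mod 2).
s = (1, 1, 0, 1)^T — this equals column 13 of H (binary 1101), so error is at position 13.
Correct: flip bit 13 of r = 010111011100110 to get c = 010111011100010.


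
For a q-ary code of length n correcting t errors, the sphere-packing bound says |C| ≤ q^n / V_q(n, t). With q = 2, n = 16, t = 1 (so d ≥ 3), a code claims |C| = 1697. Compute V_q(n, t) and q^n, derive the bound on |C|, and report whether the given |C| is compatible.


V_q(n, t) = 17, q^n = 65536, Hamming bound = 3855, |C| = 1697 ≤ bound (satisfied).

Step 1: Compute V_q(n, t) = Σ_{j=0}^1 C(n, j) (q−1)^j.
  j = 0: C(16,0)·(1)^0 = 1·1 = 1.
  j = 1: C(16,1)·(1)^1 = 16·1 = 16.
  V_q(n, t) = 1 + 16 = 17.
Step 2: q^n = 2^16 = 65536.
Step 3: Hamming bound ⌊q^n / V_q(n,t)⌋ = ⌊65536/17⌋ = 3855.
Step 4: Compare |C| = 1697 to 3855: satisfied.
The claimed |C| lies below the Hamming bound.


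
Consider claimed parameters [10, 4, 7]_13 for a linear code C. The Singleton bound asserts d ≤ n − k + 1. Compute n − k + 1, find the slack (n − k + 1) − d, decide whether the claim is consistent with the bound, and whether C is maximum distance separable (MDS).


Singleton RHS = n − k + 1 = 7, slack = 0, bound satisfied, MDS.

Singleton bound: d ≤ n − k + 1.
Here n = 10, k = 4, so n − k + 1 = 7.
Given d = 7, check d ≤ 7: YES.
Slack = (n − k + 1) − d = 0.
The code is MDS (slack = 0).
Description: the claimed parameters are [10, 4, 7]_13; such a code would be MDS (meets Singleton bound).


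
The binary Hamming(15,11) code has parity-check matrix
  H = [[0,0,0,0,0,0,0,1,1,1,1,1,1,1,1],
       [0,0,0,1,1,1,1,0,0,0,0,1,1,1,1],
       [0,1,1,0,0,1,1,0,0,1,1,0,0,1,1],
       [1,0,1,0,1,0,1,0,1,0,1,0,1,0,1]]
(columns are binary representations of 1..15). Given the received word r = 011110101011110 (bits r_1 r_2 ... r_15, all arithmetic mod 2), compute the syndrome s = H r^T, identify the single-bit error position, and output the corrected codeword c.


s = (1, 0, 1, 0)^T, error position = 10, corrected codeword c = 011110101111110

Compute s = H r^T mod 2 one row at a time:
  s_1 = 0 + 1 + 0 + 1 + 1 + 1 + 1 + 0 = 5 ≡ 1 (mod 2).
  s_2 = 1 + 1 + 0 + 1 + 1 + 1 + 1 + 0 = 6 ≡ 0 (mod 2).
  s_3 = 1 + 1 + 0 + 1 + 0 + 1 + 1 + 0 = 5 ≡ 1 (mod 2).
  s_4 = 0 + 1 + 1 + 1 + 1 + 1 + 1 + 0 = 6 ≡ 0 (mod 2).
s = (1, 0, 1, 0)^T — this equals column 10 of H (binary 1010), so error is at position 10.
Correct: flip bit 10 of r = 011110101011110 to get c = 011110101111110.


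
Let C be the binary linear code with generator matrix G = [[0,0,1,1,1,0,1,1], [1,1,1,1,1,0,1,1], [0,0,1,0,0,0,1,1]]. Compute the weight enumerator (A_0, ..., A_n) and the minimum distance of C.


Weight distribution: A_0 = 1, A_2 = 2, A_3 = 1, A_4 = 1, A_5 = 2, A_7 = 1. Minimum distance d = 2.

Enumerate all 2^3 = 8 messages m ∈ F_2^3.
For each, compute codeword c = mG in F_2^8, then tally its weight.
  m = 000 → c = 00000000, weight = 0.
  m = 100 → c = 00111011, weight = 5.
  m = 010 → c = 11111011, weight = 7.
  m = 110 → c = 11000000, weight = 2.
  m = 001 → c = 00100011, weight = 3.
  m = 101 → c = 00011000, weight = 2.
  m = 011 → c = 11011000, weight = 4.
  m = 111 → c = 11100011, weight = 5.
Tally weights:
  weight 0: 1 codewords.
  weight 2: 2 codewords.
  weight 3: 1 codewords.
  weight 4: 1 codewords.
  weight 5: 2 codewords.
  weight 7: 1 codewords.
Minimum distance d = smallest w > 0 with A_w > 0 = 2.
Sanity: Σ A_w = 8 = 2^3 = 8 ✓.


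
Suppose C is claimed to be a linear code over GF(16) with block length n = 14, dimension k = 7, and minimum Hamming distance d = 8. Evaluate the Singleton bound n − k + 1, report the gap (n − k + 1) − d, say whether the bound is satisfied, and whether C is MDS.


Singleton RHS = n − k + 1 = 8, slack = 0, bound satisfied, MDS.

Singleton bound: d ≤ n − k + 1.
Here n = 14, k = 7, so n − k + 1 = 8.
Given d = 8, check d ≤ 8: YES.
Slack = (n − k + 1) − d = 0.
The code is MDS (slack = 0).
Description: the claimed parameters are [14, 7, 8]_16; such a code would be MDS (meets Singleton bound).


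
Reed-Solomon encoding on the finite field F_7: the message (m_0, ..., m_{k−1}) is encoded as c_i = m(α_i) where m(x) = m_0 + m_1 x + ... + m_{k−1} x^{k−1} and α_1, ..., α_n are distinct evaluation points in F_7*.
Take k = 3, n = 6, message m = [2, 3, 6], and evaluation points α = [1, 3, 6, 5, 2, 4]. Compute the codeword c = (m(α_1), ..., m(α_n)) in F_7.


c = [4, 2, 5, 6, 4, 5]

Message polynomial: m(x) = 2 + 3·x + 6·x^2 (mod 7).
For each evaluation point α_i, compute m(α_i) mod 7:
  α_1 = 1: Horner steps 6 → 2 → 4, so m(1) = 4.
  α_2 = 3: Horner steps 6 → 0 → 2, so m(3) = 2.
  α_3 = 6: Horner steps 6 → 4 → 5, so m(6) = 5.
  α_4 = 5: Horner steps 6 → 5 → 6, so m(5) = 6.
  α_5 = 2: Horner steps 6 → 1 → 4, so m(2) = 4.
  α_6 = 4: Horner steps 6 → 6 → 5, so m(4) = 5.
Codeword c = [4, 2, 5, 6, 4, 5] ∈ F_7^6.


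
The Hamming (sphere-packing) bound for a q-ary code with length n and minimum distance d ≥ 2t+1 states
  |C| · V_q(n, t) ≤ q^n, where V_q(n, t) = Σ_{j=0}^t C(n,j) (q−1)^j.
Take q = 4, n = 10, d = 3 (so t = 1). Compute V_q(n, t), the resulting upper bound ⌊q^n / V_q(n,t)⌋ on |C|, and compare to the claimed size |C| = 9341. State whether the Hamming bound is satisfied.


V_q(n, t) = 31, q^n = 1048576, Hamming bound = 33825, |C| = 9341 ≤ bound (satisfied).

Step 1: Compute V_q(n, t) = Σ_{j=0}^1 C(n, j) (q−1)^j.
  j = 0: C(10,0)·(3)^0 = 1·1 = 1.
  j = 1: C(10,1)·(3)^1 = 10·3 = 30.
  V_q(n, t) = 1 + 30 = 31.
Step 2: q^n = 4^10 = 1048576.
Step 3: Hamming bound ⌊q^n / V_q(n,t)⌋ = ⌊1048576/31⌋ = 33825.
Step 4: Compare |C| = 9341 to 33825: satisfied.
The claimed |C| lies below the Hamming bound.


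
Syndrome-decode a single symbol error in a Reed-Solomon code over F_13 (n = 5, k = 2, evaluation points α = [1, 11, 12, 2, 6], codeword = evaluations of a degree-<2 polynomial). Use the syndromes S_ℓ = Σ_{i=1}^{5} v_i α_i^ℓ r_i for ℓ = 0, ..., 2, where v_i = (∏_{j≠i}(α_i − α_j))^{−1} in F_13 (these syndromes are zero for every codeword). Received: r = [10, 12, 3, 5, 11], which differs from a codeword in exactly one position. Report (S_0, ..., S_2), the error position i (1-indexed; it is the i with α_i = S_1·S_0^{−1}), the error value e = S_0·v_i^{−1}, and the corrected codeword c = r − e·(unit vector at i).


S = (10, 3, 10), error at position 3, error magnitude e = 9, c = [10, 12, 7, 5, 11].

Step 1: column multipliers v_i = (∏_{j≠i}(α_i − α_j))^{−1} mod 13.
  i = 1 (α = 1): (1−11)(1−12)(1−2)(1−6) = (−10)·(−11)·(−1)·(−5) = 550 ≡ 4, so v_1 = 4^{−1} = 10 (mod 13).
  i = 2 (α = 11): (11−1)(11−12)(11−2)(11−6) = 10·(−1)·9·5 = −450 ≡ 5, so v_2 = 5^{−1} = 8 (mod 13).
  i = 3 (α = 12): (12−1)(12−11)(12−2)(12−6) = 11·1·10·6 = 660 ≡ 10, so v_3 = 10^{−1} = 4 (mod 13).
  i = 4 (α = 2): (2−1)(2−11)(2−12)(2−6) = 1·(−9)·(−10)·(−4) = −360 ≡ 4, so v_4 = 4^{−1} = 10 (mod 13).
  i = 5 (α = 6): (6−1)(6−11)(6−12)(6−2) = 5·(−5)·(−6)·4 = 600 ≡ 2, so v_5 = 2^{−1} = 7 (mod 13).
  v = [10, 8, 4, 10, 7].
Step 2: syndromes of r = [10, 12, 3, 5, 11] (all sums mod 13).
  S_0 = Σ v_i r_i = 10·10 + 8·12 + 4·3 + 10·5 + 7·11 = 335 ≡ 10.
  S_1 = Σ v_i α_i r_i = 10·1·10 + 8·11·12 + 4·12·3 + 10·2·5 + 7·6·11 = 1862 ≡ 3.
  α_i^2 mod 13 = [1, 4, 1, 4, 10].
  S_2 = Σ v_i α_i^2 r_i = 10·1·10 + 8·4·12 + 4·1·3 + 10·4·5 + 7·10·11 = 1466 ≡ 10.
  S = (10, 3, 10) ≠ 0, so r is not a codeword (an error is present).
Step 3: locate the error. For a single error e at position i, S_ℓ = v_i·e·α_i^ℓ, so α_err = S_1/S_0.
  S_0^{−1} = 10^{−1} = 4 (mod 13), so α_err = 3·4 = 12 ≡ 12 = α_3. Error position i = 3.
  Consistency check: S_2/S_1 = 10·9 = 90 ≡ 12 = α_err ✓ (single-error assumption holds).
Step 4: error magnitude e = S_0/v_3 = S_0·∏_{j≠3}(α_3 − α_j) = 10·10 = 100 ≡ 9 (mod 13).
Step 5: correct position 3: c_3 = r_3 − e = 3 − 9 ≡ 7 (mod 13). Hence c = [10, 12, 7, 5, 11].
  Check: interpolating c through the α_i gives m(x) = 2 + 8·x (degree < 2) with m(α_i) = c_i for every i, so c is indeed a codeword.


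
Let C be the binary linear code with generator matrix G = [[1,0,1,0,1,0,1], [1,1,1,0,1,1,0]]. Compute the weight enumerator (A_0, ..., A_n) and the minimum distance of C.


Weight distribution: A_0 = 1, A_3 = 1, A_4 = 1, A_5 = 1. Minimum distance d = 3.

Enumerate all 2^2 = 4 messages m ∈ F_2^2.
For each, compute codeword c = mG in F_2^7, then tally its weight.
  m = 00 → c = 0000000, weight = 0.
  m = 10 → c = 1010101, weight = 4.
  m = 01 → c = 1110110, weight = 5.
  m = 11 → c = 0100011, weight = 3.
Tally weights:
  weight 0: 1 codewords.
  weight 3: 1 codewords.
  weight 4: 1 codewords.
  weight 5: 1 codewords.
Minimum distance d = smallest w > 0 with A_w > 0 = 3.
Sanity: Σ A_w = 4 = 2^2 = 4 ✓.


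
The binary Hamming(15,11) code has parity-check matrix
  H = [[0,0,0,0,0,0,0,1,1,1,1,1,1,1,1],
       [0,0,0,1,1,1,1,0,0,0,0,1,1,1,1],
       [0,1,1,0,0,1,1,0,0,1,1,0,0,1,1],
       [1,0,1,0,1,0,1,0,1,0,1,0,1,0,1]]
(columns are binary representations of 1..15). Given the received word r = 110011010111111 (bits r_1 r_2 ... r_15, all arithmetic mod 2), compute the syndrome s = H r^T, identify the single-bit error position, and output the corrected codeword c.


s = (1, 0, 0, 1)^T, error position = 9, corrected codeword c = 110011011111111

Compute s = H r^T mod 2 one row at a time:
  s_1 = 1 + 0 + 1 + 1 + 1 + 1 + 1 + 1 = 7 ≡ 1 (mod 2).
  s_2 = 0 + 1 + 1 + 0 + 1 + 1 + 1 + 1 = 6 ≡ 0 (mod 2).
  s_3 = 1 + 0 + 1 + 0 + 1 + 1 + 1 + 1 = 6 ≡ 0 (mod 2).
  s_4 = 1 + 0 + 1 + 0 + 0 + 1 + 1 + 1 = 5 ≡ 1 (mod 2).
s = (1, 0, 0, 1)^T — this equals column 9 of H (binary 1001), so error is at position 9.
Correct: flip bit 9 of r = 110011010111111 to get c = 110011011111111.


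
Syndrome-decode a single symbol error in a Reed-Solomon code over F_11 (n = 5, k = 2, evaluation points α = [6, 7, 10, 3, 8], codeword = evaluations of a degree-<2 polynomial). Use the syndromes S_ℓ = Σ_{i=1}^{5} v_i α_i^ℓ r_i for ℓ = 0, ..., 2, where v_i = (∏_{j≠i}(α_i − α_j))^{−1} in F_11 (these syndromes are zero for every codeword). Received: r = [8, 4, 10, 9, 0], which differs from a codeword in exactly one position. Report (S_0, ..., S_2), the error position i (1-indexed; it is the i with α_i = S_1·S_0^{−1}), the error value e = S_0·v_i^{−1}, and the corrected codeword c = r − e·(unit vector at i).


S = (6, 5, 6), error at position 3, error magnitude e = 7, c = [8, 4, 3, 9, 0].

Step 1: column multipliers v_i = (∏_{j≠i}(α_i − α_j))^{−1} mod 11.
  i = 1 (α = 6): (6−7)(6−10)(6−3)(6−8) = (−1)·(−4)·3·(−2) = −24 ≡ 9, so v_1 = 9^{−1} = 5 (mod 11).
  i = 2 (α = 7): (7−6)(7−10)(7−3)(7−8) = 1·(−3)·4·(−1) = 12 ≡ 1, so v_2 = 1^{−1} = 1 (mod 11).
  i = 3 (α = 10): (10−6)(10−7)(10−3)(10−8) = 4·3·7·2 = 168 ≡ 3, so v_3 = 3^{−1} = 4 (mod 11).
  i = 4 (α = 3): (3−6)(3−7)(3−10)(3−8) = (−3)·(−4)·(−7)·(−5) = 420 ≡ 2, so v_4 = 2^{−1} = 6 (mod 11).
  i = 5 (α = 8): (8−6)(8−7)(8−10)(8−3) = 2·1·(−2)·5 = −20 ≡ 2, so v_5 = 2^{−1} = 6 (mod 11).
  v = [5, 1, 4, 6, 6].
Step 2: syndromes of r = [8, 4, 10, 9, 0] (all sums mod 11).
  S_0 = Σ v_i r_i = 5·8 + 1·4 + 4·10 + 6·9 + 6·0 = 138 ≡ 6.
  S_1 = Σ v_i α_i r_i = 5·6·8 + 1·7·4 + 4·10·10 + 6·3·9 + 6·8·0 = 830 ≡ 5.
  α_i^2 mod 11 = [3, 5, 1, 9, 9].
  S_2 = Σ v_i α_i^2 r_i = 5·3·8 + 1·5·4 + 4·1·10 + 6·9·9 + 6·9·0 = 666 ≡ 6.
  S = (6, 5, 6) ≠ 0, so r is not a codeword (an error is present).
Step 3: locate the error. For a single error e at position i, S_ℓ = v_i·e·α_i^ℓ, so α_err = S_1/S_0.
  S_0^{−1} = 6^{−1} = 2 (mod 11), so α_err = 5·2 = 10 ≡ 10 = α_3. Error position i = 3.
  Consistency check: S_2/S_1 = 6·9 = 54 ≡ 10 = α_err ✓ (single-error assumption holds).
Step 4: error magnitude e = S_0/v_3 = S_0·∏_{j≠3}(α_3 − α_j) = 6·3 = 18 ≡ 7 (mod 11).
Step 5: correct position 3: c_3 = r_3 − e = 10 − 7 ≡ 3 (mod 11). Hence c = [8, 4, 3, 9, 0].
  Check: interpolating c through the α_i gives m(x) = 10 + 7·x (degree < 2) with m(α_i) = c_i for every i, so c is indeed a codeword.


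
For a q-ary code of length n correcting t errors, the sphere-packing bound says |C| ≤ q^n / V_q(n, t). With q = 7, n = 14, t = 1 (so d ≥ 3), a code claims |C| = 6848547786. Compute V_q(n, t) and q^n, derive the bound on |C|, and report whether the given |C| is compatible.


V_q(n, t) = 85, q^n = 678223072849, Hamming bound = 7979094974, |C| = 6848547786 ≤ bound (satisfied).

Step 1: Compute V_q(n, t) = Σ_{j=0}^1 C(n, j) (q−1)^j.
  j = 0: C(14,0)·(6)^0 = 1·1 = 1.
  j = 1: C(14,1)·(6)^1 = 14·6 = 84.
  V_q(n, t) = 1 + 84 = 85.
Step 2: q^n = 7^14 = 678223072849.
Step 3: Hamming bound ⌊q^n / V_q(n,t)⌋ = ⌊678223072849/85⌋ = 7979094974.
Step 4: Compare |C| = 6848547786 to 7979094974: satisfied.
The claimed |C| lies below the Hamming bound.


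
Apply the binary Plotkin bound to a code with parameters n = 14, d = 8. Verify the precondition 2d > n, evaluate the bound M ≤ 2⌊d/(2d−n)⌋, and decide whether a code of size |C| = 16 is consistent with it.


Plotkin bound M ≤ 8; given |C| = 16 > bound (violated).

Check applicability: 2d = 16, n = 14.
2d − n = 2 > 0, so Plotkin applies.
Compute d/(2d−n) = 8/2 ≈ 4.0000.
⌊d/(2d−n)⌋ = 4.
Plotkin bound: M ≤ 2·4 = 8.
Given |C| = 16, check: VIOLATED.
This |C| is above the Plotkin bound, so no binary code with n = 14, d = 8 and 16 codewords exists.


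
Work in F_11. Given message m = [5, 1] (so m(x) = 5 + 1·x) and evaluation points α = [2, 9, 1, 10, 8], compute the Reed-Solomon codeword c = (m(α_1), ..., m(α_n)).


c = [7, 3, 6, 4, 2]

Message polynomial: m(x) = 5 + 1·x (mod 11).
For each evaluation point α_i, compute m(α_i) mod 11:
  α_1 = 2: Horner steps 1 → 7, so m(2) = 7.
  α_2 = 9: Horner steps 1 → 3, so m(9) = 3.
  α_3 = 1: Horner steps 1 → 6, so m(1) = 6.
  α_4 = 10: Horner steps 1 → 4, so m(10) = 4.
  α_5 = 8: Horner steps 1 → 2, so m(8) = 2.
Codeword c = [7, 3, 6, 4, 2] ∈ F_11^5.


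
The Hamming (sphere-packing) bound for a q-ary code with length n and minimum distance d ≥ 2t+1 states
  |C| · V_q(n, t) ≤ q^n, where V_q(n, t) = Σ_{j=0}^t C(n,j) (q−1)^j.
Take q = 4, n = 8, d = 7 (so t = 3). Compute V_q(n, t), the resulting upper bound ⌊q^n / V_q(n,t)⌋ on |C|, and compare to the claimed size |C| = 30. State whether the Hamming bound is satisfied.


V_q(n, t) = 1789, q^n = 65536, Hamming bound = 36, |C| = 30 ≤ bound (satisfied).

Step 1: Compute V_q(n, t) = Σ_{j=0}^3 C(n, j) (q−1)^j.
  j = 0: C(8,0)·(3)^0 = 1·1 = 1.
  j = 1: C(8,1)·(3)^1 = 8·3 = 24.
  j = 2: C(8,2)·(3)^2 = 28·9 = 252.
  j = 3: C(8,3)·(3)^3 = 56·27 = 1512.
  V_q(n, t) = 1 + 24 + 252 + 1512 = 1789.
Step 2: q^n = 4^8 = 65536.
Step 3: Hamming bound ⌊q^n / V_q(n,t)⌋ = ⌊65536/1789⌋ = 36.
Step 4: Compare |C| = 30 to 36: satisfied.
The claimed |C| lies below the Hamming bound.


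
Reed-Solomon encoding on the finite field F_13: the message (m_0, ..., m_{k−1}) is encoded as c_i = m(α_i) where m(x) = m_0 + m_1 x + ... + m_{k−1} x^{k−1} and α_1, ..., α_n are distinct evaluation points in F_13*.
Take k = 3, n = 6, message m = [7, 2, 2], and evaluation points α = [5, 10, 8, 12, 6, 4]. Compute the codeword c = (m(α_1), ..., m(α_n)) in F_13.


c = [2, 6, 8, 7, 0, 8]

Message polynomial: m(x) = 7 + 2·x + 2·x^2 (mod 13).
For each evaluation point α_i, compute m(α_i) mod 13:
  α_1 = 5: Horner steps 2 → 12 → 2, so m(5) = 2.
  α_2 = 10: Horner steps 2 → 9 → 6, so m(10) = 6.
  α_3 = 8: Horner steps 2 → 5 → 8, so m(8) = 8.
  α_4 = 12: Horner steps 2 → 0 → 7, so m(12) = 7.
  α_5 = 6: Horner steps 2 → 1 → 0, so m(6) = 0.
  α_6 = 4: Horner steps 2 → 10 → 8, so m(4) = 8.
Codeword c = [2, 6, 8, 7, 0, 8] ∈ F_13^6.


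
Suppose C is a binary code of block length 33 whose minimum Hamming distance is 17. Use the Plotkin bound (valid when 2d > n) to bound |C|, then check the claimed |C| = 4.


Plotkin bound M ≤ 34; given |C| = 4 ≤ bound (satisfied).

Check applicability: 2d = 34, n = 33.
2d − n = 1 > 0, so Plotkin applies.
Compute d/(2d−n) = 17/1 ≈ 17.0000.
⌊d/(2d−n)⌋ = 17.
Plotkin bound: M ≤ 2·17 = 34.
Given |C| = 4, check: satisfied.
This |C| is below the Plotkin bound.


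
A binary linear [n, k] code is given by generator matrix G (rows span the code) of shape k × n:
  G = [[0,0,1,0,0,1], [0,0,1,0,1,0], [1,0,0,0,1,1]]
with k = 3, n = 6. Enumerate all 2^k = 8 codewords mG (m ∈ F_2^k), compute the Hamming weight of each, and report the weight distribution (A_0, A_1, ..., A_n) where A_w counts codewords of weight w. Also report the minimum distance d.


Weight distribution: A_0 = 1, A_1 = 1, A_2 = 3, A_3 = 3. Minimum distance d = 1.

Enumerate all 2^3 = 8 messages m ∈ F_2^3.
For each, compute codeword c = mG in F_2^6, then tally its weight.
  m = 000 → c = 000000, weight = 0.
  m = 100 → c = 001001, weight = 2.
  m = 010 → c = 001010, weight = 2.
  m = 110 → c = 000011, weight = 2.
  m = 001 → c = 100011, weight = 3.
  m = 101 → c = 101010, weight = 3.
  m = 011 → c = 101001, weight = 3.
  m = 111 → c = 100000, weight = 1.
Tally weights:
  weight 0: 1 codewords.
  weight 1: 1 codewords.
  weight 2: 3 codewords.
  weight 3: 3 codewords.
Minimum distance d = smallest w > 0 with A_w > 0 = 1.
Sanity: Σ A_w = 8 = 2^3 = 8 ✓.


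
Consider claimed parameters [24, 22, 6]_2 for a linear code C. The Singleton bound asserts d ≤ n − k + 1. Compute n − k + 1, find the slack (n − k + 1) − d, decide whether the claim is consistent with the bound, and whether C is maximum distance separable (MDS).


Singleton RHS = n − k + 1 = 3, slack = -3, bound violated (no such code; not MDS).

Singleton bound: d ≤ n − k + 1.
Here n = 24, k = 22, so n − k + 1 = 3.
Given d = 6, check d ≤ 3: NO.
Slack = (n − k + 1) − d = -3.
The slack is negative: d = 6 exceeds n − k + 1 = 3 by 3, so the Singleton bound is violated and no linear [24, 22, 6]_2 code can exist. In particular it is not MDS (MDS requires d = n − k + 1 exactly).
Description: the claimed parameters are [24, 22, 6]_2; such a code would be impossible (violates the Singleton bound).


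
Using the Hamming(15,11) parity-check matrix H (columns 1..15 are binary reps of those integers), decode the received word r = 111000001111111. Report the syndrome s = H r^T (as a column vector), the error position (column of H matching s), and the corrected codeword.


s = (1, 0, 0, 0)^T, error position = 8, corrected codeword c = 111000011111111

Compute s = H r^T mod 2 one row at a time:
  s_1 = 0 + 1 + 1 + 1 + 1 + 1 + 1 + 1 = 7 ≡ 1 (mod 2).
  s_2 = 0 + 0 + 0 + 0 + 1 + 1 + 1 + 1 = 4 ≡ 0 (mod 2).
  s_3 = 1 + 1 + 0 + 0 + 1 + 1 + 1 + 1 = 6 ≡ 0 (mod 2).
  s_4 = 1 + 1 + 0 + 0 + 1 + 1 + 1 + 1 = 6 ≡ 0 (mod 2).
s = (1, 0, 0, 0)^T — this equals column 8 of H (binary 1000), so error is at position 8.
Correct: flip bit 8 of r = 111000001111111 to get c = 111000011111111.


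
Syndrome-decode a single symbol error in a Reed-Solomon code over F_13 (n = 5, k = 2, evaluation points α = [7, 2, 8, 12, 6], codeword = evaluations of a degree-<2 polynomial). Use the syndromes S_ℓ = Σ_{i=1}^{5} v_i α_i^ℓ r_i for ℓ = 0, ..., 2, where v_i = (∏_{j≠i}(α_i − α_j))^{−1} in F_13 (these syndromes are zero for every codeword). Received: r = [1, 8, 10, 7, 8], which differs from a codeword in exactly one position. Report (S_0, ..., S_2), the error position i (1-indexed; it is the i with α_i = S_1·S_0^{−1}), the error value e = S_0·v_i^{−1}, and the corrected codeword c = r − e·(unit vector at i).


S = (4, 11, 1), error at position 5, error magnitude e = 3, c = [1, 8, 10, 7, 5].

Step 1: column multipliers v_i = (∏_{j≠i}(α_i − α_j))^{−1} mod 13.
  i = 1 (α = 7): (7−2)(7−8)(7−12)(7−6) = 5·(−1)·(−5)·1 = 25 ≡ 12, so v_1 = 12^{−1} = 12 (mod 13).
  i = 2 (α = 2): (2−7)(2−8)(2−12)(2−6) = (−5)·(−6)·(−10)·(−4) = 1200 ≡ 4, so v_2 = 4^{−1} = 10 (mod 13).
  i = 3 (α = 8): (8−7)(8−2)(8−12)(8−6) = 1·6·(−4)·2 = −48 ≡ 4, so v_3 = 4^{−1} = 10 (mod 13).
  i = 4 (α = 12): (12−7)(12−2)(12−8)(12−6) = 5·10·4·6 = 1200 ≡ 4, so v_4 = 4^{−1} = 10 (mod 13).
  i = 5 (α = 6): (6−7)(6−2)(6−8)(6−12) = (−1)·4·(−2)·(−6) = −48 ≡ 4, so v_5 = 4^{−1} = 10 (mod 13).
  v = [12, 10, 10, 10, 10].
Step 2: syndromes of r = [1, 8, 10, 7, 8] (all sums mod 13).
  S_0 = Σ v_i r_i = 12·1 + 10·8 + 10·10 + 10·7 + 10·8 = 342 ≡ 4.
  S_1 = Σ v_i α_i r_i = 12·7·1 + 10·2·8 + 10·8·10 + 10·12·7 + 10·6·8 = 2364 ≡ 11.
  α_i^2 mod 13 = [10, 4, 12, 1, 10].
  S_2 = Σ v_i α_i^2 r_i = 12·10·1 + 10·4·8 + 10·12·10 + 10·1·7 + 10·10·8 = 2510 ≡ 1.
  S = (4, 11, 1) ≠ 0, so r is not a codeword (an error is present).
Step 3: locate the error. For a single error e at position i, S_ℓ = v_i·e·α_i^ℓ, so α_err = S_1/S_0.
  S_0^{−1} = 4^{−1} = 10 (mod 13), so α_err = 11·10 = 110 ≡ 6 = α_5. Error position i = 5.
  Consistency check: S_2/S_1 = 1·6 = 6 ≡ 6 = α_err ✓ (single-error assumption holds).
Step 4: error magnitude e = S_0/v_5 = S_0·∏_{j≠5}(α_5 − α_j) = 4·4 = 16 ≡ 3 (mod 13).
Step 5: correct position 5: c_5 = r_5 − e = 8 − 3 ≡ 5 (mod 13). Hence c = [1, 8, 10, 7, 5].
  Check: interpolating c through the α_i gives m(x) = 3 + 9·x (degree < 2) with m(α_i) = c_i for every i, so c is indeed a codeword.


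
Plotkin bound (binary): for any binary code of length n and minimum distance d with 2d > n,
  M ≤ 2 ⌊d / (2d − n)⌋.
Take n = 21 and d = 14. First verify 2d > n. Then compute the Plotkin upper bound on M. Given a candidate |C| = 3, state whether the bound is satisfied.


Plotkin bound M ≤ 4; given |C| = 3 ≤ bound (satisfied).

Check applicability: 2d = 28, n = 21.
2d − n = 7 > 0, so Plotkin applies.
Compute d/(2d−n) = 14/7 ≈ 2.0000.
⌊d/(2d−n)⌋ = 2.
Plotkin bound: M ≤ 2·2 = 4.
Given |C| = 3, check: satisfied.
This |C| is below the Plotkin bound.


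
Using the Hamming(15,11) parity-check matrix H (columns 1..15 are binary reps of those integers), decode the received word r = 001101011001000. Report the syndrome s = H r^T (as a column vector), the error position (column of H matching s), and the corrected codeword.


s = (1, 1, 0, 0)^T, error position = 12, corrected codeword c = 001101011000000

Compute s = H r^T mod 2 one row at a time:
  s_1 = 1 + 1 + 0 + 0 + 1 + 0 + 0 + 0 = 3 ≡ 1 (mod 2).
  s_2 = 1 + 0 + 1 + 0 + 1 + 0 + 0 + 0 = 3 ≡ 1 (mod 2).
  s_3 = 0 + 1 + 1 + 0 + 0 + 0 + 0 + 0 = 2 ≡ 0 (mod 2).
  s_4 = 0 + 1 + 0 + 0 + 1 + 0 + 0 + 0 = 2 ≡ 0 (mod 2).
s = (1, 1, 0, 0)^T — this equals column 12 of H (binary 1100), so error is at position 12.
Correct: flip bit 12 of r = 001101011001000 to get c = 001101011000000.


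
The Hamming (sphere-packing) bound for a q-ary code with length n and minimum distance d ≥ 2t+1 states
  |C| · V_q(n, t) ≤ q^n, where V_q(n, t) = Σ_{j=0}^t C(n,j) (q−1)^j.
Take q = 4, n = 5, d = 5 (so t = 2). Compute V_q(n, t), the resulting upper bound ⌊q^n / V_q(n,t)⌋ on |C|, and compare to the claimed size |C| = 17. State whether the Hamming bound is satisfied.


V_q(n, t) = 106, q^n = 1024, Hamming bound = 9, |C| = 17 > bound (violated).

Step 1: Compute V_q(n, t) = Σ_{j=0}^2 C(n, j) (q−1)^j.
  j = 0: C(5,0)·(3)^0 = 1·1 = 1.
  j = 1: C(5,1)·(3)^1 = 5·3 = 15.
  j = 2: C(5,2)·(3)^2 = 10·9 = 90.
  V_q(n, t) = 1 + 15 + 90 = 106.
Step 2: q^n = 4^5 = 1024.
Step 3: Hamming bound ⌊q^n / V_q(n,t)⌋ = ⌊1024/106⌋ = 9.
Step 4: Compare |C| = 17 to 9: violated.
The claimed |C| lies above the Hamming bound, so no 4-ary code of length 5 with d ≥ 5 can have 17 codewords.


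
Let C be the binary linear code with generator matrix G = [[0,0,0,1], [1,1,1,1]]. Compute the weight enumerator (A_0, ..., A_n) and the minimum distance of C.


Weight distribution: A_0 = 1, A_1 = 1, A_3 = 1, A_4 = 1. Minimum distance d = 1.

Enumerate all 2^2 = 4 messages m ∈ F_2^2.
For each, compute codeword c = mG in F_2^4, then tally its weight.
  m = 00 → c = 0000, weight = 0.
  m = 10 → c = 0001, weight = 1.
  m = 01 → c = 1111, weight = 4.
  m = 11 → c = 1110, weight = 3.
Tally weights:
  weight 0: 1 codewords.
  weight 1: 1 codewords.
  weight 3: 1 codewords.
  weight 4: 1 codewords.
Minimum distance d = smallest w > 0 with A_w > 0 = 1.
Sanity: Σ A_w = 4 = 2^2 = 4 ✓.


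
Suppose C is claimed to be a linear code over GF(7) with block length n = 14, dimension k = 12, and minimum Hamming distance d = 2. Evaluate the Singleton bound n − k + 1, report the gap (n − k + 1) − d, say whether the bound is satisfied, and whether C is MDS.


Singleton RHS = n − k + 1 = 3, slack = 1, bound satisfied, not MDS.

Singleton bound: d ≤ n − k + 1.
Here n = 14, k = 12, so n − k + 1 = 3.
Given d = 2, check d ≤ 3: YES.
Slack = (n − k + 1) − d = 1.
The code is NOT MDS (slack = 1 > 0).
Description: the claimed parameters are [14, 12, 2]_7; such a code would be non-MDS.


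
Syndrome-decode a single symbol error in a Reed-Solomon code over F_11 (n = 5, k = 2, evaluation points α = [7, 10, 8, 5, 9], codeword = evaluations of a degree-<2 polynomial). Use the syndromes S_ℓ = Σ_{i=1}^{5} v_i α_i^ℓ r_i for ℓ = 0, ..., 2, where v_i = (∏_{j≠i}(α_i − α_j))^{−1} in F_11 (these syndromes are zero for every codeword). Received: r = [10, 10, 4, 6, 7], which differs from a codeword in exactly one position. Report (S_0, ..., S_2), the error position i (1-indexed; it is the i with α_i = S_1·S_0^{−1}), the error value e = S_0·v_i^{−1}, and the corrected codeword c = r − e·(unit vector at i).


S = (2, 3, 10), error at position 1, error magnitude e = 9, c = [1, 10, 4, 6, 7].

Step 1: column multipliers v_i = (∏_{j≠i}(α_i − α_j))^{−1} mod 11.
  i = 1 (α = 7): (7−10)(7−8)(7−5)(7−9) = (−3)·(−1)·2·(−2) = −12 ≡ 10, so v_1 = 10^{−1} = 10 (mod 11).
  i = 2 (α = 10): (10−7)(10−8)(10−5)(10−9) = 3·2·5·1 = 30 ≡ 8, so v_2 = 8^{−1} = 7 (mod 11).
  i = 3 (α = 8): (8−7)(8−10)(8−5)(8−9) = 1·(−2)·3·(−1) = 6 ≡ 6, so v_3 = 6^{−1} = 2 (mod 11).
  i = 4 (α = 5): (5−7)(5−10)(5−8)(5−9) = (−2)·(−5)·(−3)·(−4) = 120 ≡ 10, so v_4 = 10^{−1} = 10 (mod 11).
  i = 5 (α = 9): (9−7)(9−10)(9−8)(9−5) = 2·(−1)·1·4 = −8 ≡ 3, so v_5 = 3^{−1} = 4 (mod 11).
  v = [10, 7, 2, 10, 4].
Step 2: syndromes of r = [10, 10, 4, 6, 7] (all sums mod 11).
  S_0 = Σ v_i r_i = 10·10 + 7·10 + 2·4 + 10·6 + 4·7 = 266 ≡ 2.
  S_1 = Σ v_i α_i r_i = 10·7·10 + 7·10·10 + 2·8·4 + 10·5·6 + 4·9·7 = 2016 ≡ 3.
  α_i^2 mod 11 = [5, 1, 9, 3, 4].
  S_2 = Σ v_i α_i^2 r_i = 10·5·10 + 7·1·10 + 2·9·4 + 10·3·6 + 4·4·7 = 934 ≡ 10.
  S = (2, 3, 10) ≠ 0, so r is not a codeword (an error is present).
Step 3: locate the error. For a single error e at position i, S_ℓ = v_i·e·α_i^ℓ, so α_err = S_1/S_0.
  S_0^{−1} = 2^{−1} = 6 (mod 11), so α_err = 3·6 = 18 ≡ 7 = α_1. Error position i = 1.
  Consistency check: S_2/S_1 = 10·4 = 40 ≡ 7 = α_err ✓ (single-error assumption holds).
Step 4: error magnitude e = S_0/v_1 = S_0·∏_{j≠1}(α_1 − α_j) = 2·10 = 20 ≡ 9 (mod 11).
Step 5: correct position 1: c_1 = r_1 − e = 10 − 9 ≡ 1 (mod 11). Hence c = [1, 10, 4, 6, 7].
  Check: interpolating c through the α_i gives m(x) = 2 + 3·x (degree < 2) with m(α_i) = c_i for every i, so c is indeed a codeword.


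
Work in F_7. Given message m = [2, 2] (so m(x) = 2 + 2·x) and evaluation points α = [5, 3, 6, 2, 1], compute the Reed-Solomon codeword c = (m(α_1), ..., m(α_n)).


c = [5, 1, 0, 6, 4]

Message polynomial: m(x) = 2 + 2·x (mod 7).
For each evaluation point α_i, compute m(α_i) mod 7:
  α_1 = 5: Horner steps 2 → 5, so m(5) = 5.
  α_2 = 3: Horner steps 2 → 1, so m(3) = 1.
  α_3 = 6: Horner steps 2 → 0, so m(6) = 0.
  α_4 = 2: Horner steps 2 → 6, so m(2) = 6.
  α_5 = 1: Horner steps 2 → 4, so m(1) = 4.
Codeword c = [5, 1, 0, 6, 4] ∈ F_7^5.


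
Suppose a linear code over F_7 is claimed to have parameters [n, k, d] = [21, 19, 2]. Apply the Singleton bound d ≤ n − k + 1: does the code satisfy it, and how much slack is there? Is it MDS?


Singleton RHS = n − k + 1 = 3, slack = 1, bound satisfied, not MDS.

Singleton bound: d ≤ n − k + 1.
Here n = 21, k = 19, so n − k + 1 = 3.
Given d = 2, check d ≤ 3: YES.
Slack = (n − k + 1) − d = 1.
The code is NOT MDS (slack = 1 > 0).
Description: the claimed parameters are [21, 19, 2]_7; such a code would be non-MDS.


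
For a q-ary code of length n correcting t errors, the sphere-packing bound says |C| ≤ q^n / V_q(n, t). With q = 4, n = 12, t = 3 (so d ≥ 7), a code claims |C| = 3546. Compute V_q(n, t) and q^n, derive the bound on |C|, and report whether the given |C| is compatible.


V_q(n, t) = 6571, q^n = 16777216, Hamming bound = 2553, |C| = 3546 > bound (violated).

Step 1: Compute V_q(n, t) = Σ_{j=0}^3 C(n, j) (q−1)^j.
  j = 0: C(12,0)·(3)^0 = 1·1 = 1.
  j = 1: C(12,1)·(3)^1 = 12·3 = 36.
  j = 2: C(12,2)·(3)^2 = 66·9 = 594.
  j = 3: C(12,3)·(3)^3 = 220·27 = 5940.
  V_q(n, t) = 1 + 36 + 594 + 5940 = 6571.
Step 2: q^n = 4^12 = 16777216.
Step 3: Hamming bound ⌊q^n / V_q(n,t)⌋ = ⌊16777216/6571⌋ = 2553.
Step 4: Compare |C| = 3546 to 2553: violated.
The claimed |C| lies above the Hamming bound, so no 4-ary code of length 12 with d ≥ 7 can have 3546 codewords.


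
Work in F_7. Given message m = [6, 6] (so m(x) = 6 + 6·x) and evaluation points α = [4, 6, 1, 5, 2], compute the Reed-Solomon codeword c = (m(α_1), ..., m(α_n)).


c = [2, 0, 5, 1, 4]

Message polynomial: m(x) = 6 + 6·x (mod 7).
For each evaluation point α_i, compute m(α_i) mod 7:
  α_1 = 4: Horner steps 6 → 2, so m(4) = 2.
  α_2 = 6: Horner steps 6 → 0, so m(6) = 0.
  α_3 = 1: Horner steps 6 → 5, so m(1) = 5.
  α_4 = 5: Horner steps 6 → 1, so m(5) = 1.
  α_5 = 2: Horner steps 6 → 4, so m(2) = 4.
Codeword c = [2, 0, 5, 1, 4] ∈ F_7^5.


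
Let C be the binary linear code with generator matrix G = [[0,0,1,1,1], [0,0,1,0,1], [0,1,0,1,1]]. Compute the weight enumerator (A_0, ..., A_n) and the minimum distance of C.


Weight distribution: A_0 = 1, A_1 = 1, A_2 = 3, A_3 = 3. Minimum distance d = 1.

Enumerate all 2^3 = 8 messages m ∈ F_2^3.
For each, compute codeword c = mG in F_2^5, then tally its weight.
  m = 000 → c = 00000, weight = 0.
  m = 100 → c = 00111, weight = 3.
  m = 010 → c = 00101, weight = 2.
  m = 110 → c = 00010, weight = 1.
  m = 001 → c = 01011, weight = 3.
  m = 101 → c = 01100, weight = 2.
  m = 011 → c = 01110, weight = 3.
  m = 111 → c = 01001, weight = 2.
Tally weights:
  weight 0: 1 codewords.
  weight 1: 1 codewords.
  weight 2: 3 codewords.
  weight 3: 3 codewords.
Minimum distance d = smallest w > 0 with A_w > 0 = 1.
Sanity: Σ A_w = 8 = 2^3 = 8 ✓.


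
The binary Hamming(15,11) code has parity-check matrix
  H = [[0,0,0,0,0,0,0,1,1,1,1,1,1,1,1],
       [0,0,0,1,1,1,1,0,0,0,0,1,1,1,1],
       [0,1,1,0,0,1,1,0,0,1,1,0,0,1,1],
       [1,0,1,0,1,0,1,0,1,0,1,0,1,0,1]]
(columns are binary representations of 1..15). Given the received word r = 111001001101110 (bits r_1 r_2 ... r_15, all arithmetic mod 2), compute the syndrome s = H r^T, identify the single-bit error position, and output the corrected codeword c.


s = (1, 0, 1, 0)^T, error position = 10, corrected codeword c = 111001001001110

Compute s = H r^T mod 2 one row at a time:
  s_1 = 0 + 1 + 1 + 0 + 1 + 1 + 1 + 0 = 5 ≡ 1 (mod 2).
  s_2 = 0 + 0 + 1 + 0 + 1 + 1 + 1 + 0 = 4 ≡ 0 (mod 2).
  s_3 = 1 + 1 + 1 + 0 + 1 + 0 + 1 + 0 = 5 ≡ 1 (mod 2).
  s_4 = 1 + 1 + 0 + 0 + 1 + 0 + 1 + 0 = 4 ≡ 0 (mod 2).
s = (1, 0, 1, 0)^T — this equals column 10 of H (binary 1010), so error is at position 10.
Correct: flip bit 10 of r = 111001001101110 to get c = 111001001001110.


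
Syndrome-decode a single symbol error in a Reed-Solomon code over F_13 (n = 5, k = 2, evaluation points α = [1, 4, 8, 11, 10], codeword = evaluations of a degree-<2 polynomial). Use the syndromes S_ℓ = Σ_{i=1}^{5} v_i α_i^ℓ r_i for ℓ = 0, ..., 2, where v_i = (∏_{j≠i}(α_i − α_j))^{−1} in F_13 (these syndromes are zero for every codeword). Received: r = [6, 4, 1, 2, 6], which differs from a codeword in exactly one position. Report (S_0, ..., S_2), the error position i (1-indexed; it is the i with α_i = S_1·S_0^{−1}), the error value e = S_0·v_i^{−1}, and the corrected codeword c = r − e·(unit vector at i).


S = (11, 11, 11), error at position 1, error magnitude e = 3, c = [3, 4, 1, 2, 6].

Step 1: column multipliers v_i = (∏_{j≠i}(α_i − α_j))^{−1} mod 13.
  i = 1 (α = 1): (1−4)(1−8)(1−11)(1−10) = (−3)·(−7)·(−10)·(−9) = 1890 ≡ 5, so v_1 = 5^{−1} = 8 (mod 13).
  i = 2 (α = 4): (4−1)(4−8)(4−11)(4−10) = 3·(−4)·(−7)·(−6) = −504 ≡ 3, so v_2 = 3^{−1} = 9 (mod 13).
  i = 3 (α = 8): (8−1)(8−4)(8−11)(8−10) = 7·4·(−3)·(−2) = 168 ≡ 12, so v_3 = 12^{−1} = 12 (mod 13).
  i = 4 (α = 11): (11−1)(11−4)(11−8)(11−10) = 10·7·3·1 = 210 ≡ 2, so v_4 = 2^{−1} = 7 (mod 13).
  i = 5 (α = 10): (10−1)(10−4)(10−8)(10−11) = 9·6·2·(−1) = −108 ≡ 9, so v_5 = 9^{−1} = 3 (mod 13).
  v = [8, 9, 12, 7, 3].
Step 2: syndromes of r = [6, 4, 1, 2, 6] (all sums mod 13).
  S_0 = Σ v_i r_i = 8·6 + 9·4 + 12·1 + 7·2 + 3·6 = 128 ≡ 11.
  S_1 = Σ v_i α_i r_i = 8·1·6 + 9·4·4 + 12·8·1 + 7·11·2 + 3·10·6 = 622 ≡ 11.
  α_i^2 mod 13 = [1, 3, 12, 4, 9].
  S_2 = Σ v_i α_i^2 r_i = 8·1·6 + 9·3·4 + 12·12·1 + 7·4·2 + 3·9·6 = 518 ≡ 11.
  S = (11, 11, 11) ≠ 0, so r is not a codeword (an error is present).
Step 3: locate the error. For a single error e at position i, S_ℓ = v_i·e·α_i^ℓ, so α_err = S_1/S_0.
  S_0^{−1} = 11^{−1} = 6 (mod 13), so α_err = 11·6 = 66 ≡ 1 = α_1. Error position i = 1.
  Consistency check: S_2/S_1 = 11·6 = 66 ≡ 1 = α_err ✓ (single-error assumption holds).
Step 4: error magnitude e = S_0/v_1 = S_0·∏_{j≠1}(α_1 − α_j) = 11·5 = 55 ≡ 3 (mod 13).
Step 5: correct position 1: c_1 = r_1 − e = 6 − 3 ≡ 3 (mod 13). Hence c = [3, 4, 1, 2, 6].
  Check: interpolating c through the α_i gives m(x) = 7 + 9·x (degree < 2) with m(α_i) = c_i for every i, so c is indeed a codeword.


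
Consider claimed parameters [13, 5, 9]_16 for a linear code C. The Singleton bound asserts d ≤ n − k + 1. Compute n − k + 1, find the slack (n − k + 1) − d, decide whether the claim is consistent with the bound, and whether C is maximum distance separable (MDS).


Singleton RHS = n − k + 1 = 9, slack = 0, bound satisfied, MDS.

Singleton bound: d ≤ n − k + 1.
Here n = 13, k = 5, so n − k + 1 = 9.
Given d = 9, check d ≤ 9: YES.
Slack = (n − k + 1) − d = 0.
The code is MDS (slack = 0).
Description: the claimed parameters are [13, 5, 9]_16; such a code would be MDS (meets Singleton bound).
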